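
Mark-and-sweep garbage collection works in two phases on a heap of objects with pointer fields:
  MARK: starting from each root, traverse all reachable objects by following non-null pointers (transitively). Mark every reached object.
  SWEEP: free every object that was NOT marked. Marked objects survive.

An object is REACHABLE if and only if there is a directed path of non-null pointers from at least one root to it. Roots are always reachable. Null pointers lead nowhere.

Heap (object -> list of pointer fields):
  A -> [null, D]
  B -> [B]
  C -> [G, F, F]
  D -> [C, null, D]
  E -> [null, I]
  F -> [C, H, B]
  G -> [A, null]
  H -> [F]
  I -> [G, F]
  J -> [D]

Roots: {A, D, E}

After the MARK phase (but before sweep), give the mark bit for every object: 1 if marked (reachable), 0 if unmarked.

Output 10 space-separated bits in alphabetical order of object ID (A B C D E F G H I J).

Answer: 1 1 1 1 1 1 1 1 1 0

Derivation:
Roots: A D E
Mark A: refs=null D, marked=A
Mark D: refs=C null D, marked=A D
Mark E: refs=null I, marked=A D E
Mark C: refs=G F F, marked=A C D E
Mark I: refs=G F, marked=A C D E I
Mark G: refs=A null, marked=A C D E G I
Mark F: refs=C H B, marked=A C D E F G I
Mark H: refs=F, marked=A C D E F G H I
Mark B: refs=B, marked=A B C D E F G H I
Unmarked (collected): J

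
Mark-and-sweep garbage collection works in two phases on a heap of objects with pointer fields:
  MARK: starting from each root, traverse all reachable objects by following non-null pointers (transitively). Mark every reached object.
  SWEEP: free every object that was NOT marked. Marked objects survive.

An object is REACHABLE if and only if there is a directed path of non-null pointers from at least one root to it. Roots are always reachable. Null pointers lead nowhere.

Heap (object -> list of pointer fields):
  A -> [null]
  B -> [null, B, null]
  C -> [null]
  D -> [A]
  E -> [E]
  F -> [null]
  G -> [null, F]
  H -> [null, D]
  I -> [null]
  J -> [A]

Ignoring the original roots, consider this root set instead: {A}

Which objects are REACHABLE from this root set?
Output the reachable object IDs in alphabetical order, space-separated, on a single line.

Roots: A
Mark A: refs=null, marked=A
Unmarked (collected): B C D E F G H I J

Answer: A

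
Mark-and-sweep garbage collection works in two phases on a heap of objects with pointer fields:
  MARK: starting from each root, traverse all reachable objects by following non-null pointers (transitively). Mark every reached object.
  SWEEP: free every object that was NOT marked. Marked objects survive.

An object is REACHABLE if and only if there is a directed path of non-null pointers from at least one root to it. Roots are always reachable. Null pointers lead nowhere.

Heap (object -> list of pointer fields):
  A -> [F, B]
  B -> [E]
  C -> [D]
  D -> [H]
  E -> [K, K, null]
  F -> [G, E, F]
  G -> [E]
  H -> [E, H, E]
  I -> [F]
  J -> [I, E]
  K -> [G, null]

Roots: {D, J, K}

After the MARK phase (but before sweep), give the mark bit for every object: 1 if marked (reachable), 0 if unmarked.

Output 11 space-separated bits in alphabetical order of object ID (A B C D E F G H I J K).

Roots: D J K
Mark D: refs=H, marked=D
Mark J: refs=I E, marked=D J
Mark K: refs=G null, marked=D J K
Mark H: refs=E H E, marked=D H J K
Mark I: refs=F, marked=D H I J K
Mark E: refs=K K null, marked=D E H I J K
Mark G: refs=E, marked=D E G H I J K
Mark F: refs=G E F, marked=D E F G H I J K
Unmarked (collected): A B C

Answer: 0 0 0 1 1 1 1 1 1 1 1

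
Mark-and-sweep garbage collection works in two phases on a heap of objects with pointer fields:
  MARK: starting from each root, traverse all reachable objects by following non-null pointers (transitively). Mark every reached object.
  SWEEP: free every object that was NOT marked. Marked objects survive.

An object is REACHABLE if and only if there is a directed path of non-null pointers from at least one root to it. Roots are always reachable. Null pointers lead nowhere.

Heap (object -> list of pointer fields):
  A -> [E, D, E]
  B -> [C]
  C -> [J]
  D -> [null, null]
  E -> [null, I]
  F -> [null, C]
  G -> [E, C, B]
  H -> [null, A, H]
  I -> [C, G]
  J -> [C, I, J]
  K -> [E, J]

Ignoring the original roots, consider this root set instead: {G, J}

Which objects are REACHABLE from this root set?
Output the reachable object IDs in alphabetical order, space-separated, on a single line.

Roots: G J
Mark G: refs=E C B, marked=G
Mark J: refs=C I J, marked=G J
Mark E: refs=null I, marked=E G J
Mark C: refs=J, marked=C E G J
Mark B: refs=C, marked=B C E G J
Mark I: refs=C G, marked=B C E G I J
Unmarked (collected): A D F H K

Answer: B C E G I J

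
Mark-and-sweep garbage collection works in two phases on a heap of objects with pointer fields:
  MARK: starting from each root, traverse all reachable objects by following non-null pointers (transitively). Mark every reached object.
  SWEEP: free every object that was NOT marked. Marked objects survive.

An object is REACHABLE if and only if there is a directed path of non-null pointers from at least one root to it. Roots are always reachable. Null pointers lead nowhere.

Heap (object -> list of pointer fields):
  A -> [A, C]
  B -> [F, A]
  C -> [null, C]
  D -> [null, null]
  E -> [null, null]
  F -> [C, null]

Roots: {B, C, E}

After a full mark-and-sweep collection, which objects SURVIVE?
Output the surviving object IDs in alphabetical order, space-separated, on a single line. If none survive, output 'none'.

Answer: A B C E F

Derivation:
Roots: B C E
Mark B: refs=F A, marked=B
Mark C: refs=null C, marked=B C
Mark E: refs=null null, marked=B C E
Mark F: refs=C null, marked=B C E F
Mark A: refs=A C, marked=A B C E F
Unmarked (collected): D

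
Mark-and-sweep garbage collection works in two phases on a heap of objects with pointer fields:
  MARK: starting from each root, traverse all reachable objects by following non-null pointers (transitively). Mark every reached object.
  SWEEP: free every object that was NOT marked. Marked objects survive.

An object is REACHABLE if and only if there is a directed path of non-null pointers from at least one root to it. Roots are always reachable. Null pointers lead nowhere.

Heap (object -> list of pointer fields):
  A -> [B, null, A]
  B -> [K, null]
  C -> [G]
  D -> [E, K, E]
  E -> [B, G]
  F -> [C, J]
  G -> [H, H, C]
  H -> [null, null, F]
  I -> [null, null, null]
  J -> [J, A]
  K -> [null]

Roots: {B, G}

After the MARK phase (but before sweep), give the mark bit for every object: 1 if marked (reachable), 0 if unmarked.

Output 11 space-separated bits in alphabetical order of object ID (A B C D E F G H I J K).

Answer: 1 1 1 0 0 1 1 1 0 1 1

Derivation:
Roots: B G
Mark B: refs=K null, marked=B
Mark G: refs=H H C, marked=B G
Mark K: refs=null, marked=B G K
Mark H: refs=null null F, marked=B G H K
Mark C: refs=G, marked=B C G H K
Mark F: refs=C J, marked=B C F G H K
Mark J: refs=J A, marked=B C F G H J K
Mark A: refs=B null A, marked=A B C F G H J K
Unmarked (collected): D E I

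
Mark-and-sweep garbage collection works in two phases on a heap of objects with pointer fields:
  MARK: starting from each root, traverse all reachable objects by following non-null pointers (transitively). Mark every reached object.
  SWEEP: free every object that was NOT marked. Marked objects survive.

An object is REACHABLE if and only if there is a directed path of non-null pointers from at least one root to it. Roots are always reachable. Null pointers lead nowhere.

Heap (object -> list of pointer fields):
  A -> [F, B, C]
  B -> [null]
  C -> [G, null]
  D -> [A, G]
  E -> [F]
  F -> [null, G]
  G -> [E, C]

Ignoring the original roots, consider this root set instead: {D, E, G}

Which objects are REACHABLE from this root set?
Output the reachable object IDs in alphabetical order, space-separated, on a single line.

Roots: D E G
Mark D: refs=A G, marked=D
Mark E: refs=F, marked=D E
Mark G: refs=E C, marked=D E G
Mark A: refs=F B C, marked=A D E G
Mark F: refs=null G, marked=A D E F G
Mark C: refs=G null, marked=A C D E F G
Mark B: refs=null, marked=A B C D E F G
Unmarked (collected): (none)

Answer: A B C D E F G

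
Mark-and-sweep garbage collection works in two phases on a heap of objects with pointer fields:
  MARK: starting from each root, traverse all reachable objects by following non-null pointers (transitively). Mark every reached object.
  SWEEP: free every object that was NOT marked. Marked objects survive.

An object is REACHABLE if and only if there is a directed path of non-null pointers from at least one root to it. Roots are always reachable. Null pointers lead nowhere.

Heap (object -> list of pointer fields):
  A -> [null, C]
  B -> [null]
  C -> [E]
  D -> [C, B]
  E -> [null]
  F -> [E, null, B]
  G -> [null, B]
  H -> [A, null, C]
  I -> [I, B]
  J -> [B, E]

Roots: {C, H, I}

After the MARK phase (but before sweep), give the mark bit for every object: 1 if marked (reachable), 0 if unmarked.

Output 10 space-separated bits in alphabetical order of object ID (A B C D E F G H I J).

Answer: 1 1 1 0 1 0 0 1 1 0

Derivation:
Roots: C H I
Mark C: refs=E, marked=C
Mark H: refs=A null C, marked=C H
Mark I: refs=I B, marked=C H I
Mark E: refs=null, marked=C E H I
Mark A: refs=null C, marked=A C E H I
Mark B: refs=null, marked=A B C E H I
Unmarked (collected): D F G J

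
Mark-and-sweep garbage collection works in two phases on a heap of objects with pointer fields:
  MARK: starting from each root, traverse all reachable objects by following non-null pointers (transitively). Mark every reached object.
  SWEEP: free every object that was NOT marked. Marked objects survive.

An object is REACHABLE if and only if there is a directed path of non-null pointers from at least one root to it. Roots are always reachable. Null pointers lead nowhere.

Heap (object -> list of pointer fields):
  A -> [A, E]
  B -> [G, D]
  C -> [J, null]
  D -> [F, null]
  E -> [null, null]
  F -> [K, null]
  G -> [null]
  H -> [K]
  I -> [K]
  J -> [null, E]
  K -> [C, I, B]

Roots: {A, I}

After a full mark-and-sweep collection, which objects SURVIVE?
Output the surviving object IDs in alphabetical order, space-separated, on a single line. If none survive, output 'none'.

Answer: A B C D E F G I J K

Derivation:
Roots: A I
Mark A: refs=A E, marked=A
Mark I: refs=K, marked=A I
Mark E: refs=null null, marked=A E I
Mark K: refs=C I B, marked=A E I K
Mark C: refs=J null, marked=A C E I K
Mark B: refs=G D, marked=A B C E I K
Mark J: refs=null E, marked=A B C E I J K
Mark G: refs=null, marked=A B C E G I J K
Mark D: refs=F null, marked=A B C D E G I J K
Mark F: refs=K null, marked=A B C D E F G I J K
Unmarked (collected): H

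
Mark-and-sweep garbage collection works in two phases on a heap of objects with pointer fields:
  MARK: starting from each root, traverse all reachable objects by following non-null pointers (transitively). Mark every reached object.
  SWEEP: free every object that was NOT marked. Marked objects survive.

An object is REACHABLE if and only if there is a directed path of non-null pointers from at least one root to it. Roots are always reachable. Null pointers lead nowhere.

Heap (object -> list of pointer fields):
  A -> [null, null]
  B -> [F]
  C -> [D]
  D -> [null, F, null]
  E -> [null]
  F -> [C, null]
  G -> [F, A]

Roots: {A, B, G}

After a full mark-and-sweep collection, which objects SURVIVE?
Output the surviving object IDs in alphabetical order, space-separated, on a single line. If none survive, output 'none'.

Answer: A B C D F G

Derivation:
Roots: A B G
Mark A: refs=null null, marked=A
Mark B: refs=F, marked=A B
Mark G: refs=F A, marked=A B G
Mark F: refs=C null, marked=A B F G
Mark C: refs=D, marked=A B C F G
Mark D: refs=null F null, marked=A B C D F G
Unmarked (collected): E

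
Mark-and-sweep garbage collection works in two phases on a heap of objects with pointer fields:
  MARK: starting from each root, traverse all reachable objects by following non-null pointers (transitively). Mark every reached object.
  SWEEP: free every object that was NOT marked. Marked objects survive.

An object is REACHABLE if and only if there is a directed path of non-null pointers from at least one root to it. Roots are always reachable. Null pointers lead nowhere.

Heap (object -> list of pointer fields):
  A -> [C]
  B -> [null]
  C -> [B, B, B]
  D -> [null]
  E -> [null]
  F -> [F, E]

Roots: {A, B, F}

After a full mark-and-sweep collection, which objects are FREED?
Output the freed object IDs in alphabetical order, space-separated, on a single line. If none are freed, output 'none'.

Roots: A B F
Mark A: refs=C, marked=A
Mark B: refs=null, marked=A B
Mark F: refs=F E, marked=A B F
Mark C: refs=B B B, marked=A B C F
Mark E: refs=null, marked=A B C E F
Unmarked (collected): D

Answer: D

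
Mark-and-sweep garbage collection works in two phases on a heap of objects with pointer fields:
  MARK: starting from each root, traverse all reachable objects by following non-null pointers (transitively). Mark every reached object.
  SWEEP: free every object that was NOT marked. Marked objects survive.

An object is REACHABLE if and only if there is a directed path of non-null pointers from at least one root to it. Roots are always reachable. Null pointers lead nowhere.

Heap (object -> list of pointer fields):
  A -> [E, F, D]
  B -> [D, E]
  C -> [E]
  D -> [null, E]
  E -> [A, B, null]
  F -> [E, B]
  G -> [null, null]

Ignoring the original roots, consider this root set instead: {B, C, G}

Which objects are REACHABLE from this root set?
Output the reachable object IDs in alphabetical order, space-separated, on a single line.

Roots: B C G
Mark B: refs=D E, marked=B
Mark C: refs=E, marked=B C
Mark G: refs=null null, marked=B C G
Mark D: refs=null E, marked=B C D G
Mark E: refs=A B null, marked=B C D E G
Mark A: refs=E F D, marked=A B C D E G
Mark F: refs=E B, marked=A B C D E F G
Unmarked (collected): (none)

Answer: A B C D E F G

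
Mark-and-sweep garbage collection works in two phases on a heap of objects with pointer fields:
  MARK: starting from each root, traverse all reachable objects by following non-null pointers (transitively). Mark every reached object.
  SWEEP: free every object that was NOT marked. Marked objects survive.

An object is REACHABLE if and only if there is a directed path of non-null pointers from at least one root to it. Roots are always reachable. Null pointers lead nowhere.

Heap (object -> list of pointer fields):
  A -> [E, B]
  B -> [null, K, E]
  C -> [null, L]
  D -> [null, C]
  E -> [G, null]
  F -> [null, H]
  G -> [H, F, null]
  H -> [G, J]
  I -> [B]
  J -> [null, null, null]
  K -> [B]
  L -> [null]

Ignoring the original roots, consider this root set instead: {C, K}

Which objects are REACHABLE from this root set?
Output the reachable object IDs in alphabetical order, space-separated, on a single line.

Roots: C K
Mark C: refs=null L, marked=C
Mark K: refs=B, marked=C K
Mark L: refs=null, marked=C K L
Mark B: refs=null K E, marked=B C K L
Mark E: refs=G null, marked=B C E K L
Mark G: refs=H F null, marked=B C E G K L
Mark H: refs=G J, marked=B C E G H K L
Mark F: refs=null H, marked=B C E F G H K L
Mark J: refs=null null null, marked=B C E F G H J K L
Unmarked (collected): A D I

Answer: B C E F G H J K L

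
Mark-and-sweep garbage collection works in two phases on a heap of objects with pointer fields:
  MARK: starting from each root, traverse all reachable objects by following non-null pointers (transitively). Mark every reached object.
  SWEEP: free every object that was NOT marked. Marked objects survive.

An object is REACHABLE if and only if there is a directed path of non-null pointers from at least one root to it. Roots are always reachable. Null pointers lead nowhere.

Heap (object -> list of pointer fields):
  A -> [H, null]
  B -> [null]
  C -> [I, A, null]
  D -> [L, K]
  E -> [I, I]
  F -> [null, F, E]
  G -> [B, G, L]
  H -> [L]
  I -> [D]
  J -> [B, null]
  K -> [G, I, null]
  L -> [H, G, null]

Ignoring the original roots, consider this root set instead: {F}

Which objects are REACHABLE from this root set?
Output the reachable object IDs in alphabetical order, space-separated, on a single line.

Roots: F
Mark F: refs=null F E, marked=F
Mark E: refs=I I, marked=E F
Mark I: refs=D, marked=E F I
Mark D: refs=L K, marked=D E F I
Mark L: refs=H G null, marked=D E F I L
Mark K: refs=G I null, marked=D E F I K L
Mark H: refs=L, marked=D E F H I K L
Mark G: refs=B G L, marked=D E F G H I K L
Mark B: refs=null, marked=B D E F G H I K L
Unmarked (collected): A C J

Answer: B D E F G H I K L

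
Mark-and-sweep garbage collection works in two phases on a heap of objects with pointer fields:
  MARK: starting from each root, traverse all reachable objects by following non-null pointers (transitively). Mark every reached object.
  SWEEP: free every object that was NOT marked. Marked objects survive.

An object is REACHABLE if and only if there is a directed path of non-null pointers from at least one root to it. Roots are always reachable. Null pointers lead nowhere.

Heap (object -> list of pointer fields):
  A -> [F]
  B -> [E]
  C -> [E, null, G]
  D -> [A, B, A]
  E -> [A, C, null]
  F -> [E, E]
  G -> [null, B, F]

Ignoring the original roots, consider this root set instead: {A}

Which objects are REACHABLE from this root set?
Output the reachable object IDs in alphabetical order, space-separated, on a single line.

Answer: A B C E F G

Derivation:
Roots: A
Mark A: refs=F, marked=A
Mark F: refs=E E, marked=A F
Mark E: refs=A C null, marked=A E F
Mark C: refs=E null G, marked=A C E F
Mark G: refs=null B F, marked=A C E F G
Mark B: refs=E, marked=A B C E F G
Unmarked (collected): D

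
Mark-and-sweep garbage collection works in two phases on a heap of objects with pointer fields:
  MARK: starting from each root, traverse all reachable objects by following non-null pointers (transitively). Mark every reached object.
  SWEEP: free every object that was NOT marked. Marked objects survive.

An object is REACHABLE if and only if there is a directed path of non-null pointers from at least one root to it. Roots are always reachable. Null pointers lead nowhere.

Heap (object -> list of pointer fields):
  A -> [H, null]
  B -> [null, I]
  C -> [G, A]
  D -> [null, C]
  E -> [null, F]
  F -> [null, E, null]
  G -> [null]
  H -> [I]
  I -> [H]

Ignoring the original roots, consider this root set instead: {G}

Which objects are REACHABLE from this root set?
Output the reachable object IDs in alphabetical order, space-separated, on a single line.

Roots: G
Mark G: refs=null, marked=G
Unmarked (collected): A B C D E F H I

Answer: G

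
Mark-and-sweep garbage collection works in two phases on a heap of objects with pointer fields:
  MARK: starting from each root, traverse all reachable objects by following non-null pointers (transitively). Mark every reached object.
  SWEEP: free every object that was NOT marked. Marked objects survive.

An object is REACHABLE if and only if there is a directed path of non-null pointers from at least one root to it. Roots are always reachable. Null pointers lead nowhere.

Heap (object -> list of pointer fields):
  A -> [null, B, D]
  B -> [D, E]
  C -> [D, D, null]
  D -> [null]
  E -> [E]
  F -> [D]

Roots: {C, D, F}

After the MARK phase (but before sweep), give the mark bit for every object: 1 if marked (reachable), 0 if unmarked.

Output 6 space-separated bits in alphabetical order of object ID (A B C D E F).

Roots: C D F
Mark C: refs=D D null, marked=C
Mark D: refs=null, marked=C D
Mark F: refs=D, marked=C D F
Unmarked (collected): A B E

Answer: 0 0 1 1 0 1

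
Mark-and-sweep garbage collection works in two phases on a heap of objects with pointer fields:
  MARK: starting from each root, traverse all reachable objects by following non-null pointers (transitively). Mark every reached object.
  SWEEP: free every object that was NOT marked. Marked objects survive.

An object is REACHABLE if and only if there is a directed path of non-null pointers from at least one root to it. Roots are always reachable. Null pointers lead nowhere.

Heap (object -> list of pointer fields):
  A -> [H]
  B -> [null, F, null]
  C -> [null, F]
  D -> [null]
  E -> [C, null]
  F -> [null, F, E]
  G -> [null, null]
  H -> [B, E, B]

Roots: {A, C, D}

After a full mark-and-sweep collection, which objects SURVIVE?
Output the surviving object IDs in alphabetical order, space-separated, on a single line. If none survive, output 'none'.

Roots: A C D
Mark A: refs=H, marked=A
Mark C: refs=null F, marked=A C
Mark D: refs=null, marked=A C D
Mark H: refs=B E B, marked=A C D H
Mark F: refs=null F E, marked=A C D F H
Mark B: refs=null F null, marked=A B C D F H
Mark E: refs=C null, marked=A B C D E F H
Unmarked (collected): G

Answer: A B C D E F H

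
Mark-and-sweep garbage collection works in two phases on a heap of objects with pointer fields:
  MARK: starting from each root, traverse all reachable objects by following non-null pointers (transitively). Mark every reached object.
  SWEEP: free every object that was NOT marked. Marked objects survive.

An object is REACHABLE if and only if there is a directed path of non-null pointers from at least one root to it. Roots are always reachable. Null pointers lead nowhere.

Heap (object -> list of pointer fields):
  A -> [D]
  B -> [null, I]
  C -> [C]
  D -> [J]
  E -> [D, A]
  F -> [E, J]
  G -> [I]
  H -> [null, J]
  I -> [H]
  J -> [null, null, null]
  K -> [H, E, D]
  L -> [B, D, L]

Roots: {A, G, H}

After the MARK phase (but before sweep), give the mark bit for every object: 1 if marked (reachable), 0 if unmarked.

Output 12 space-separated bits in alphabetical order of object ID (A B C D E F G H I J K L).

Answer: 1 0 0 1 0 0 1 1 1 1 0 0

Derivation:
Roots: A G H
Mark A: refs=D, marked=A
Mark G: refs=I, marked=A G
Mark H: refs=null J, marked=A G H
Mark D: refs=J, marked=A D G H
Mark I: refs=H, marked=A D G H I
Mark J: refs=null null null, marked=A D G H I J
Unmarked (collected): B C E F K L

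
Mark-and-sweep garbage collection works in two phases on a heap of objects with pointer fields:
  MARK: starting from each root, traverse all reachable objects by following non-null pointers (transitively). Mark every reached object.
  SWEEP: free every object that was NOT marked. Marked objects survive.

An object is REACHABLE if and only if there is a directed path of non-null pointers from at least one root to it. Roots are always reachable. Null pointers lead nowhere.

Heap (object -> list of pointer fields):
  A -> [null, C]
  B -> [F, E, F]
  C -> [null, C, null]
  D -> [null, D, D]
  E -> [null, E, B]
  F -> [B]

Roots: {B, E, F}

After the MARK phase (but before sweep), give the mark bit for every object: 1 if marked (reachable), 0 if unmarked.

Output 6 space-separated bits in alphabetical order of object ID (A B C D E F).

Roots: B E F
Mark B: refs=F E F, marked=B
Mark E: refs=null E B, marked=B E
Mark F: refs=B, marked=B E F
Unmarked (collected): A C D

Answer: 0 1 0 0 1 1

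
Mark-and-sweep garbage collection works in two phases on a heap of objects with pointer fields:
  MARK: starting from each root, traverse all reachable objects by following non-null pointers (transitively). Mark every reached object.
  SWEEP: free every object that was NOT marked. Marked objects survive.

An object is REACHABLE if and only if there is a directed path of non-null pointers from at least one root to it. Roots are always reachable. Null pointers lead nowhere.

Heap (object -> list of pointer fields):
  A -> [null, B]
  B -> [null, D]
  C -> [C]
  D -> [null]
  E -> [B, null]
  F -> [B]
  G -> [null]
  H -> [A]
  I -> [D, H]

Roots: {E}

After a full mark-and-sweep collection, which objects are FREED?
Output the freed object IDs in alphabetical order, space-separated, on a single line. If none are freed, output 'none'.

Roots: E
Mark E: refs=B null, marked=E
Mark B: refs=null D, marked=B E
Mark D: refs=null, marked=B D E
Unmarked (collected): A C F G H I

Answer: A C F G H I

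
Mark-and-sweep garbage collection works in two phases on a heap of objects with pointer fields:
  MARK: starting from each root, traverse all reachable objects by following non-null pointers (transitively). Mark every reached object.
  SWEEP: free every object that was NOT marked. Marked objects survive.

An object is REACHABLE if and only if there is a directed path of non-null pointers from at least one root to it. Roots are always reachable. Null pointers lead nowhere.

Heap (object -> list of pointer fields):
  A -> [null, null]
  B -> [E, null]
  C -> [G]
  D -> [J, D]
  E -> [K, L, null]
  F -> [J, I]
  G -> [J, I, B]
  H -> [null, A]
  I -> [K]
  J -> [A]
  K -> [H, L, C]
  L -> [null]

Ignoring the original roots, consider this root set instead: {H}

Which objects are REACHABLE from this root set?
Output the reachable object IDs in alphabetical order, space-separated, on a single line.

Answer: A H

Derivation:
Roots: H
Mark H: refs=null A, marked=H
Mark A: refs=null null, marked=A H
Unmarked (collected): B C D E F G I J K L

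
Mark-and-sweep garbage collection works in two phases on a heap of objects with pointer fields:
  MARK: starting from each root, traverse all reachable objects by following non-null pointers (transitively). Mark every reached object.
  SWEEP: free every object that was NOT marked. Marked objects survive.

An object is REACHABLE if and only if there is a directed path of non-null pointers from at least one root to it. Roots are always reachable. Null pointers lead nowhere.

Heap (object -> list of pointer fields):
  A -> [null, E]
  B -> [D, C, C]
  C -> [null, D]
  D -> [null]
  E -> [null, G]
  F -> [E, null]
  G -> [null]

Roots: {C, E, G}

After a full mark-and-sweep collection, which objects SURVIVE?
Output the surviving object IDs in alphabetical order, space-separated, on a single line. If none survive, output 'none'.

Roots: C E G
Mark C: refs=null D, marked=C
Mark E: refs=null G, marked=C E
Mark G: refs=null, marked=C E G
Mark D: refs=null, marked=C D E G
Unmarked (collected): A B F

Answer: C D E G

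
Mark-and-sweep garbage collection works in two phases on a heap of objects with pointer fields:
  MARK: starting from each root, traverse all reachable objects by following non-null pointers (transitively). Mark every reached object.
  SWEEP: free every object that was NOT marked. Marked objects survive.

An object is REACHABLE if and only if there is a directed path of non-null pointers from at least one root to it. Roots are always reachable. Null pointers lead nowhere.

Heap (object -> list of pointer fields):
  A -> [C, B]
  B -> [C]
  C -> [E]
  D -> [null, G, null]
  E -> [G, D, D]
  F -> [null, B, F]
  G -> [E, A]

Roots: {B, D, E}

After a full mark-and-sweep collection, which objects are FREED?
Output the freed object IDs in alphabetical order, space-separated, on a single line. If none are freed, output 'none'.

Answer: F

Derivation:
Roots: B D E
Mark B: refs=C, marked=B
Mark D: refs=null G null, marked=B D
Mark E: refs=G D D, marked=B D E
Mark C: refs=E, marked=B C D E
Mark G: refs=E A, marked=B C D E G
Mark A: refs=C B, marked=A B C D E G
Unmarked (collected): F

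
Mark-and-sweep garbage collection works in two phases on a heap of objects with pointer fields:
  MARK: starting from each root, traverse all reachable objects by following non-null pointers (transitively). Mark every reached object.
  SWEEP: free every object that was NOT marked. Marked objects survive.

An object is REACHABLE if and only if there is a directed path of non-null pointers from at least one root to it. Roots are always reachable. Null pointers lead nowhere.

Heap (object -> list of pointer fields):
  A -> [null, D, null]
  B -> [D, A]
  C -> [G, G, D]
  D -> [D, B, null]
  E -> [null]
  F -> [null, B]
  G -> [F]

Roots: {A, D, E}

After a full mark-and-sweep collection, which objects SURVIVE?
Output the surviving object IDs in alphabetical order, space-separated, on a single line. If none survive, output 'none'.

Roots: A D E
Mark A: refs=null D null, marked=A
Mark D: refs=D B null, marked=A D
Mark E: refs=null, marked=A D E
Mark B: refs=D A, marked=A B D E
Unmarked (collected): C F G

Answer: A B D E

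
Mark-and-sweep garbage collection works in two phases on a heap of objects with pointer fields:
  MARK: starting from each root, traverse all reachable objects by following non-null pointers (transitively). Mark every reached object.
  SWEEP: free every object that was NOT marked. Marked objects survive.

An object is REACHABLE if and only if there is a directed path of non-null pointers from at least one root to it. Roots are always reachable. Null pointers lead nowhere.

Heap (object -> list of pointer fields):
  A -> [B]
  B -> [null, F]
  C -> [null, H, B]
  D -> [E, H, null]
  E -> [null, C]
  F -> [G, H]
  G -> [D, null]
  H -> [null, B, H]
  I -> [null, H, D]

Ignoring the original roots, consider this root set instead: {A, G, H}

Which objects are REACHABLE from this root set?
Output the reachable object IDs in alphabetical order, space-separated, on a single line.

Answer: A B C D E F G H

Derivation:
Roots: A G H
Mark A: refs=B, marked=A
Mark G: refs=D null, marked=A G
Mark H: refs=null B H, marked=A G H
Mark B: refs=null F, marked=A B G H
Mark D: refs=E H null, marked=A B D G H
Mark F: refs=G H, marked=A B D F G H
Mark E: refs=null C, marked=A B D E F G H
Mark C: refs=null H B, marked=A B C D E F G H
Unmarked (collected): I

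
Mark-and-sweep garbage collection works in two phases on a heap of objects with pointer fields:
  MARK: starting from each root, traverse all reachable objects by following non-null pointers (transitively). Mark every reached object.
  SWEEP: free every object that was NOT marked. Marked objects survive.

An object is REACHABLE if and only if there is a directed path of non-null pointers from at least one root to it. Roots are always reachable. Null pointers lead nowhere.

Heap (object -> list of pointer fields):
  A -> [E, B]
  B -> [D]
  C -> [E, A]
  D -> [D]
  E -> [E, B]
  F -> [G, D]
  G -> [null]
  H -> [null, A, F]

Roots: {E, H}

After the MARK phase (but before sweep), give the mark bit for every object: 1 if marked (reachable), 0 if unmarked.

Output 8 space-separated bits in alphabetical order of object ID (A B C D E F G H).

Roots: E H
Mark E: refs=E B, marked=E
Mark H: refs=null A F, marked=E H
Mark B: refs=D, marked=B E H
Mark A: refs=E B, marked=A B E H
Mark F: refs=G D, marked=A B E F H
Mark D: refs=D, marked=A B D E F H
Mark G: refs=null, marked=A B D E F G H
Unmarked (collected): C

Answer: 1 1 0 1 1 1 1 1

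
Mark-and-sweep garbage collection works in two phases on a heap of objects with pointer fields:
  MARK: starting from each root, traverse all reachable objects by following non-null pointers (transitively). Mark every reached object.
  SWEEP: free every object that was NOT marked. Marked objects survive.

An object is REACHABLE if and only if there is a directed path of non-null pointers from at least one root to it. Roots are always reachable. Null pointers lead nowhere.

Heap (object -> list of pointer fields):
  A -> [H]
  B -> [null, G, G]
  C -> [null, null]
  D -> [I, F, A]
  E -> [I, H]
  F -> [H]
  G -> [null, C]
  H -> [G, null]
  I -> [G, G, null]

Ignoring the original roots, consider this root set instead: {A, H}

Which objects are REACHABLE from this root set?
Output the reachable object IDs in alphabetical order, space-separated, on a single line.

Answer: A C G H

Derivation:
Roots: A H
Mark A: refs=H, marked=A
Mark H: refs=G null, marked=A H
Mark G: refs=null C, marked=A G H
Mark C: refs=null null, marked=A C G H
Unmarked (collected): B D E F I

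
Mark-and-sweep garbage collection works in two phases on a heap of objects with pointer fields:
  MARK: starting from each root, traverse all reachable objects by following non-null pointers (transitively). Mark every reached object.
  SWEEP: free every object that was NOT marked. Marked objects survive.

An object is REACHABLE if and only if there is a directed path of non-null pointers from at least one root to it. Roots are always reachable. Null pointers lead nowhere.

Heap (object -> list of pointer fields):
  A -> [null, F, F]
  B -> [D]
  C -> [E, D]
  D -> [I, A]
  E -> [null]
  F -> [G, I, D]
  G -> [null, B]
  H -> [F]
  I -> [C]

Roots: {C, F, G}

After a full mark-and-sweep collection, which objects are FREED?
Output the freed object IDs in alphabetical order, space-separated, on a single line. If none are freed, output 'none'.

Answer: H

Derivation:
Roots: C F G
Mark C: refs=E D, marked=C
Mark F: refs=G I D, marked=C F
Mark G: refs=null B, marked=C F G
Mark E: refs=null, marked=C E F G
Mark D: refs=I A, marked=C D E F G
Mark I: refs=C, marked=C D E F G I
Mark B: refs=D, marked=B C D E F G I
Mark A: refs=null F F, marked=A B C D E F G I
Unmarked (collected): H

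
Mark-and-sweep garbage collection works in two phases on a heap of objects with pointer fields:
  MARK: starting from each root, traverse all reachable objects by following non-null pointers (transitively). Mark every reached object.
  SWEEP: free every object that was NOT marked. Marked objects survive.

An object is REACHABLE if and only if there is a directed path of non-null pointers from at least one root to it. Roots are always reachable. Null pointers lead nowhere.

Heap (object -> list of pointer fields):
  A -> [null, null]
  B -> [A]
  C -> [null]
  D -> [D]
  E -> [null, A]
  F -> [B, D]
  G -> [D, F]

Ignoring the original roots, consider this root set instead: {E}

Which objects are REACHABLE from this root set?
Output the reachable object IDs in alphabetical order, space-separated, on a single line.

Answer: A E

Derivation:
Roots: E
Mark E: refs=null A, marked=E
Mark A: refs=null null, marked=A E
Unmarked (collected): B C D F G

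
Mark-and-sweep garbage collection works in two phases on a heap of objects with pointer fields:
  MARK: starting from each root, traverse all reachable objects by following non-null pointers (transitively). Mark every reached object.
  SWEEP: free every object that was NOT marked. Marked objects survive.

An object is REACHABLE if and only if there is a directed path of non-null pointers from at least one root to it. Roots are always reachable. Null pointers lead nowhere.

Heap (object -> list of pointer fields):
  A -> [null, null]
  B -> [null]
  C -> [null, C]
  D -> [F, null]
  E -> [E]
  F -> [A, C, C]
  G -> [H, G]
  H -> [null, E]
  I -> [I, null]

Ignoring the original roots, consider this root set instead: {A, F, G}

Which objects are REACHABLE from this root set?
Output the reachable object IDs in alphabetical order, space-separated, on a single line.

Answer: A C E F G H

Derivation:
Roots: A F G
Mark A: refs=null null, marked=A
Mark F: refs=A C C, marked=A F
Mark G: refs=H G, marked=A F G
Mark C: refs=null C, marked=A C F G
Mark H: refs=null E, marked=A C F G H
Mark E: refs=E, marked=A C E F G H
Unmarked (collected): B D I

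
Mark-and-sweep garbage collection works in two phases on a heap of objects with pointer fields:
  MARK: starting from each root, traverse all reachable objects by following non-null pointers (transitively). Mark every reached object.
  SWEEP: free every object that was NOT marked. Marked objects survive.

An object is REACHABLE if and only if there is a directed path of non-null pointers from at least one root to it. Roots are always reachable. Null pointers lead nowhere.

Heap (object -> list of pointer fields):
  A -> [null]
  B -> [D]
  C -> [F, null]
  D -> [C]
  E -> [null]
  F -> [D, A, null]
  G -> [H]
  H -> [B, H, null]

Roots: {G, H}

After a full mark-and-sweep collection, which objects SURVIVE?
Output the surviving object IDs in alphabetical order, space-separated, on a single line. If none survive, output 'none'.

Roots: G H
Mark G: refs=H, marked=G
Mark H: refs=B H null, marked=G H
Mark B: refs=D, marked=B G H
Mark D: refs=C, marked=B D G H
Mark C: refs=F null, marked=B C D G H
Mark F: refs=D A null, marked=B C D F G H
Mark A: refs=null, marked=A B C D F G H
Unmarked (collected): E

Answer: A B C D F G H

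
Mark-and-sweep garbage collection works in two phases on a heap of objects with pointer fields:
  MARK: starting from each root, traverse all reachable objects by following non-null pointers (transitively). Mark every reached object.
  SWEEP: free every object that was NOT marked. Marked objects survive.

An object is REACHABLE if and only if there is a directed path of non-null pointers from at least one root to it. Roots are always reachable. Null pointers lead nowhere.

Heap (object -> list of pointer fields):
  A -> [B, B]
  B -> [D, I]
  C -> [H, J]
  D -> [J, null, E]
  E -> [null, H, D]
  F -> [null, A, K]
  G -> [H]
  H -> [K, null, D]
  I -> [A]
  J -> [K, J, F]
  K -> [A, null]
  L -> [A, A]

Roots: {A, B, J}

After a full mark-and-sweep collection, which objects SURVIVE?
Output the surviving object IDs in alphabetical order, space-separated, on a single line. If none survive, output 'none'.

Roots: A B J
Mark A: refs=B B, marked=A
Mark B: refs=D I, marked=A B
Mark J: refs=K J F, marked=A B J
Mark D: refs=J null E, marked=A B D J
Mark I: refs=A, marked=A B D I J
Mark K: refs=A null, marked=A B D I J K
Mark F: refs=null A K, marked=A B D F I J K
Mark E: refs=null H D, marked=A B D E F I J K
Mark H: refs=K null D, marked=A B D E F H I J K
Unmarked (collected): C G L

Answer: A B D E F H I J K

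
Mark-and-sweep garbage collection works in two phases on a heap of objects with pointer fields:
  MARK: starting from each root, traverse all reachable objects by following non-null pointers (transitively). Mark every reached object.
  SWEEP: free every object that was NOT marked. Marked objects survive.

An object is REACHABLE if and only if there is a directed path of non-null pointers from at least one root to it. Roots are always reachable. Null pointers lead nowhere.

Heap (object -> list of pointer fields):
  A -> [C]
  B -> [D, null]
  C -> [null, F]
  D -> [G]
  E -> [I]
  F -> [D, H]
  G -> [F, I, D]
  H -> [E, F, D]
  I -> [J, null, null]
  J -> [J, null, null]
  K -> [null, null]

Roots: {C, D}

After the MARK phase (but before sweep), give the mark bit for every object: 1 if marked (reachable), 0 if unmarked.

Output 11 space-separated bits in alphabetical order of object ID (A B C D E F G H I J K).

Answer: 0 0 1 1 1 1 1 1 1 1 0

Derivation:
Roots: C D
Mark C: refs=null F, marked=C
Mark D: refs=G, marked=C D
Mark F: refs=D H, marked=C D F
Mark G: refs=F I D, marked=C D F G
Mark H: refs=E F D, marked=C D F G H
Mark I: refs=J null null, marked=C D F G H I
Mark E: refs=I, marked=C D E F G H I
Mark J: refs=J null null, marked=C D E F G H I J
Unmarked (collected): A B K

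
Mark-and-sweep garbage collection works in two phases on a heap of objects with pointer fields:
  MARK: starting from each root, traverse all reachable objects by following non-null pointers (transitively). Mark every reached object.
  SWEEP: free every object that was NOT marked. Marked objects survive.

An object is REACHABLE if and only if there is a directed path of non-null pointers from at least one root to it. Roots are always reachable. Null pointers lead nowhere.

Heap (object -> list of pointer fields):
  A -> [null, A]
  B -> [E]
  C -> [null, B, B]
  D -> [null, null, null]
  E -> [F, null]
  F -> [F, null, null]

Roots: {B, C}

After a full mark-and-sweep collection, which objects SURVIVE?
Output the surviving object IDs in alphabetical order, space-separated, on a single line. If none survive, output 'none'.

Answer: B C E F

Derivation:
Roots: B C
Mark B: refs=E, marked=B
Mark C: refs=null B B, marked=B C
Mark E: refs=F null, marked=B C E
Mark F: refs=F null null, marked=B C E F
Unmarked (collected): A D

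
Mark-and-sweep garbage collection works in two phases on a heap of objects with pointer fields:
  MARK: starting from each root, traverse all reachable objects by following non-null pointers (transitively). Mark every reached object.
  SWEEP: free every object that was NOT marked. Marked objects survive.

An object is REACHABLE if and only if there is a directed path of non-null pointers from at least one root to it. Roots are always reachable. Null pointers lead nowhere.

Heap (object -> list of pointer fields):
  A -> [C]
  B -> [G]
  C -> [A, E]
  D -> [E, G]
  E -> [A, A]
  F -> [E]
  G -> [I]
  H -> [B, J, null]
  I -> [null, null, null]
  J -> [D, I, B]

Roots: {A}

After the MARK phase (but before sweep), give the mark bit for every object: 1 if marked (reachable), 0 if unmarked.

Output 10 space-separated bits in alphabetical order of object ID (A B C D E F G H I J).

Answer: 1 0 1 0 1 0 0 0 0 0

Derivation:
Roots: A
Mark A: refs=C, marked=A
Mark C: refs=A E, marked=A C
Mark E: refs=A A, marked=A C E
Unmarked (collected): B D F G H I J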